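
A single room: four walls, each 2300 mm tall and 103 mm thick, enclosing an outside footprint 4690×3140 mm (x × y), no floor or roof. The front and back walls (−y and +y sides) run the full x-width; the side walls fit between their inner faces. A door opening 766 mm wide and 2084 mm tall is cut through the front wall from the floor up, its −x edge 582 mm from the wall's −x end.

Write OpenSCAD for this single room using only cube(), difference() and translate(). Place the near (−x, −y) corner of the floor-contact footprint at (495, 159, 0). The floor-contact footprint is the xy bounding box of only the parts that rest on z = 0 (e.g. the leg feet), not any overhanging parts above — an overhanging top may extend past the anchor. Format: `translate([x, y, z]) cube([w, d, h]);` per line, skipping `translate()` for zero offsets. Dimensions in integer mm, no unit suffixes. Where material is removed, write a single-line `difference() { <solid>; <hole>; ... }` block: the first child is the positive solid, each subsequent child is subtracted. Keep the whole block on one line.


difference() { translate([495, 159, 0]) cube([4690, 103, 2300]); translate([1077, 159, 0]) cube([766, 103, 2084]); }
translate([495, 3196, 0]) cube([4690, 103, 2300]);
translate([495, 262, 0]) cube([103, 2934, 2300]);
translate([5082, 262, 0]) cube([103, 2934, 2300]);


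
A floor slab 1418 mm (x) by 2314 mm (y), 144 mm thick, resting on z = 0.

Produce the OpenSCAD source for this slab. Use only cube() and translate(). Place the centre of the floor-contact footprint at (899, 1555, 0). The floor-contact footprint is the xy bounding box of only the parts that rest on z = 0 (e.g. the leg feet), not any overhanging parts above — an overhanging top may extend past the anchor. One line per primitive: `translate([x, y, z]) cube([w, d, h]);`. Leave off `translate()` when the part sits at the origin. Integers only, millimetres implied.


translate([190, 398, 0]) cube([1418, 2314, 144]);


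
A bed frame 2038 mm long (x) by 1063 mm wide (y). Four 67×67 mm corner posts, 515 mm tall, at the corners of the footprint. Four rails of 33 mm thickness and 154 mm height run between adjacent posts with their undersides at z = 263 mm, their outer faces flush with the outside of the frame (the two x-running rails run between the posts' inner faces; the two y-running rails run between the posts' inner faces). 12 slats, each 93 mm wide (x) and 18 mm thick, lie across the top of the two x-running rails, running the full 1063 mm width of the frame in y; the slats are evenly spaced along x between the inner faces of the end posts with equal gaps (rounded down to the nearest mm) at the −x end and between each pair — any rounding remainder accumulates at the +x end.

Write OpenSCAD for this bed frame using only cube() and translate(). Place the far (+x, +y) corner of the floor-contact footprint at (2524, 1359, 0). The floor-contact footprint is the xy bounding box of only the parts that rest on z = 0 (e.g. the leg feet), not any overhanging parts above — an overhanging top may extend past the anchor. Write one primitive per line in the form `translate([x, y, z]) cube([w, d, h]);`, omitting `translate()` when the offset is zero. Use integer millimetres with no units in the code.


translate([486, 296, 0]) cube([67, 67, 515]);
translate([486, 1292, 0]) cube([67, 67, 515]);
translate([2457, 296, 0]) cube([67, 67, 515]);
translate([2457, 1292, 0]) cube([67, 67, 515]);
translate([553, 296, 263]) cube([1904, 33, 154]);
translate([553, 1326, 263]) cube([1904, 33, 154]);
translate([486, 363, 263]) cube([33, 929, 154]);
translate([2491, 363, 263]) cube([33, 929, 154]);
translate([613, 296, 417]) cube([93, 1063, 18]);
translate([766, 296, 417]) cube([93, 1063, 18]);
translate([919, 296, 417]) cube([93, 1063, 18]);
translate([1072, 296, 417]) cube([93, 1063, 18]);
translate([1225, 296, 417]) cube([93, 1063, 18]);
translate([1378, 296, 417]) cube([93, 1063, 18]);
translate([1531, 296, 417]) cube([93, 1063, 18]);
translate([1684, 296, 417]) cube([93, 1063, 18]);
translate([1837, 296, 417]) cube([93, 1063, 18]);
translate([1990, 296, 417]) cube([93, 1063, 18]);
translate([2143, 296, 417]) cube([93, 1063, 18]);
translate([2296, 296, 417]) cube([93, 1063, 18]);


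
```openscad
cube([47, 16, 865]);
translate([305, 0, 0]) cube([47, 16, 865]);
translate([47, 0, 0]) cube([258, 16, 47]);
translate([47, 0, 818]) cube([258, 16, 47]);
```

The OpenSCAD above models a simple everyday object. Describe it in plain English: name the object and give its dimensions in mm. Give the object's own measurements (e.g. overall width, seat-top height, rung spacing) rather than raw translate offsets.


A rectangular picture frame lying in the x–z plane (depth along y). The opening is 258 mm wide (x) by 771 mm tall (z), surrounded by a border 47 mm wide on all four sides. The frame is 16 mm deep and is made of two full-height vertical stiles with two horizontal rails fitted between them.


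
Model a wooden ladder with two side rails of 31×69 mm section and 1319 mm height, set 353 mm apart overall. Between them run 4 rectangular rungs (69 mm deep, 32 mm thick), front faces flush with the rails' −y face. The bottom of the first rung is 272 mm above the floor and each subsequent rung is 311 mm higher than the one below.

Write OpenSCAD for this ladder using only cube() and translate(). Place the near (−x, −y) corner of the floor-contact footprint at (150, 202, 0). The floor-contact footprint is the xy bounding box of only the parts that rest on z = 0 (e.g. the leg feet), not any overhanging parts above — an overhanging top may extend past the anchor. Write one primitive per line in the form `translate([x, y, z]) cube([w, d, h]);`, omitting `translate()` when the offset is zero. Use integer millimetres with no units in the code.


translate([150, 202, 0]) cube([31, 69, 1319]);
translate([472, 202, 0]) cube([31, 69, 1319]);
translate([181, 202, 272]) cube([291, 69, 32]);
translate([181, 202, 583]) cube([291, 69, 32]);
translate([181, 202, 894]) cube([291, 69, 32]);
translate([181, 202, 1205]) cube([291, 69, 32]);


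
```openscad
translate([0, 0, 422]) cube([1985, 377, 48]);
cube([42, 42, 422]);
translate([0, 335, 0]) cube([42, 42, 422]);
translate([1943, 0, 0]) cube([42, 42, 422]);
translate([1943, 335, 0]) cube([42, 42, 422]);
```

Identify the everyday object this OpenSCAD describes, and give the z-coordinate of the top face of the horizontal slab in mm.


A bench. The seat-top height is 470 mm.

A long slab on four corner posts — a bench. The slab sits at z = 422 with thickness 48, so the top is 422 + 48 = 470 mm.


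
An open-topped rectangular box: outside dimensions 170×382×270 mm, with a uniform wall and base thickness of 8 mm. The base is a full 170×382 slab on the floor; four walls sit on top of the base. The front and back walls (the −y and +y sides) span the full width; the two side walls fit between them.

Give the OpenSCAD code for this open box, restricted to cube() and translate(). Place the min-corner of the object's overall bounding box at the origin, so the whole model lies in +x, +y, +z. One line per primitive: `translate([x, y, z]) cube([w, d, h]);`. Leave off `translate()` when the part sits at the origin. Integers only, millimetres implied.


cube([170, 382, 8]);
translate([0, 0, 8]) cube([170, 8, 262]);
translate([0, 374, 8]) cube([170, 8, 262]);
translate([0, 8, 8]) cube([8, 366, 262]);
translate([162, 8, 8]) cube([8, 366, 262]);


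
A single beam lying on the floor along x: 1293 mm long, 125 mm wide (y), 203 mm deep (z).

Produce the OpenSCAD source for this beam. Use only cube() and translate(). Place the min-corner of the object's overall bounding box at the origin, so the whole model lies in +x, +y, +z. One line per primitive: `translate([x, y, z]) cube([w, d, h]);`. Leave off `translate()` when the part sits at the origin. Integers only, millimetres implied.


cube([1293, 125, 203]);


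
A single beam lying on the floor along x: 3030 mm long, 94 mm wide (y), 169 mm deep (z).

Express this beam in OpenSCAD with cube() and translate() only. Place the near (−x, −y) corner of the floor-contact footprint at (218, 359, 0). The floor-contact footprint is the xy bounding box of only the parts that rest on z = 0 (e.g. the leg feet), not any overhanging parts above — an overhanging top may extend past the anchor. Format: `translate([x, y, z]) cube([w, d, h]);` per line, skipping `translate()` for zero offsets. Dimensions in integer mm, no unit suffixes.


translate([218, 359, 0]) cube([3030, 94, 169]);


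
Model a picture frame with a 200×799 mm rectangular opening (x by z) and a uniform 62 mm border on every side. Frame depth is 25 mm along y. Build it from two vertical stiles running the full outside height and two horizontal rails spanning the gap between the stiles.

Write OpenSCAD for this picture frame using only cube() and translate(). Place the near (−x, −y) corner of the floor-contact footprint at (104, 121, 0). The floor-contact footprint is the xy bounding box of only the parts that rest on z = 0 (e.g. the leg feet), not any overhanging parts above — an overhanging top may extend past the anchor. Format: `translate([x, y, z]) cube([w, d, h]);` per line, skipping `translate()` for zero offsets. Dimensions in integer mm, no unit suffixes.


translate([104, 121, 0]) cube([62, 25, 923]);
translate([366, 121, 0]) cube([62, 25, 923]);
translate([166, 121, 0]) cube([200, 25, 62]);
translate([166, 121, 861]) cube([200, 25, 62]);


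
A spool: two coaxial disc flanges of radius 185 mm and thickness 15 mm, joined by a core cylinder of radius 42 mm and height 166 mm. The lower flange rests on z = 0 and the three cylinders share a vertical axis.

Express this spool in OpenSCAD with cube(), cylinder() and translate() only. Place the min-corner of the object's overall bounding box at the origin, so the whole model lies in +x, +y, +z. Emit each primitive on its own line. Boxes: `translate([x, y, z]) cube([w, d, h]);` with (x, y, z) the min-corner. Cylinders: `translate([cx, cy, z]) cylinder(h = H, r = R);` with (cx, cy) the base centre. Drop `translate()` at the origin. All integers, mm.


translate([185, 185, 0]) cylinder(h = 15, r = 185);
translate([185, 185, 15]) cylinder(h = 166, r = 42);
translate([185, 185, 181]) cylinder(h = 15, r = 185);


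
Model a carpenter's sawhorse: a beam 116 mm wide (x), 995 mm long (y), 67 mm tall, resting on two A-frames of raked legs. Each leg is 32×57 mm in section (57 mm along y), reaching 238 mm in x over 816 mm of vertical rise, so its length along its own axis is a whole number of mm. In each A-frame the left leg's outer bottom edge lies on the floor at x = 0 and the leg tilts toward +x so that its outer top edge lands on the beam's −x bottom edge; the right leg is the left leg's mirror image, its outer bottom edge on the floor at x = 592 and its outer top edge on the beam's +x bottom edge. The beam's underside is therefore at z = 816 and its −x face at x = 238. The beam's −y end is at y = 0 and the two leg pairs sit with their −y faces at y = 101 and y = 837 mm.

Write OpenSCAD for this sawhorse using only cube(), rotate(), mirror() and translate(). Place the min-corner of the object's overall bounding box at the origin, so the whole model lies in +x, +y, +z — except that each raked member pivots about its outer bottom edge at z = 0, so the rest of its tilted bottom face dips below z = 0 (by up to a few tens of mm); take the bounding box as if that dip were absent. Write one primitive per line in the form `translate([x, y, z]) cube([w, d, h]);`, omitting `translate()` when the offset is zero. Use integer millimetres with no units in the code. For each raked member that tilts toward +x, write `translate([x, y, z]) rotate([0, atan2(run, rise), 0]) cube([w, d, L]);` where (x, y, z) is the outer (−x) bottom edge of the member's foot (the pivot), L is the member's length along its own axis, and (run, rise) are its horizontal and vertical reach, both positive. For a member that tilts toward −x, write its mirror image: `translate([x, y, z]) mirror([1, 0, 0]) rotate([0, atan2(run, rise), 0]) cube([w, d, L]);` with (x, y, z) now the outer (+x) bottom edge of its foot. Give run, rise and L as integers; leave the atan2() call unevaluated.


// leg length = √(238² + 816²) = 850
// right-leg outer foot x = 2·238 + 116 = 592
// beam min-corner = (238, 0, 816)
translate([238, 0, 816]) cube([116, 995, 67]);
translate([0, 101, 0]) rotate([0, atan2(238, 816), 0]) cube([32, 57, 850]);
translate([592, 101, 0]) mirror([1, 0, 0]) rotate([0, atan2(238, 816), 0]) cube([32, 57, 850]);
translate([0, 837, 0]) rotate([0, atan2(238, 816), 0]) cube([32, 57, 850]);
translate([592, 837, 0]) mirror([1, 0, 0]) rotate([0, atan2(238, 816), 0]) cube([32, 57, 850]);


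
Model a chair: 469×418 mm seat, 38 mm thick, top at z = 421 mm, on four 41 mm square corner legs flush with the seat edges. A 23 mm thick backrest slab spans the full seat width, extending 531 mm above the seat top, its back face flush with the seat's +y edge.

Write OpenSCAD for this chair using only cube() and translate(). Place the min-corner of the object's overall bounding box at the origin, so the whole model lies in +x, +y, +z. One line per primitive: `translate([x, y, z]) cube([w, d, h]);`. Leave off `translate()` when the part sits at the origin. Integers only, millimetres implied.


// leg_h = 421 - 38 = 383
translate([0, 0, 383]) cube([469, 418, 38]);
cube([41, 41, 383]);
translate([428, 0, 0]) cube([41, 41, 383]);
translate([0, 377, 0]) cube([41, 41, 383]);
translate([428, 377, 0]) cube([41, 41, 383]);
translate([0, 395, 421]) cube([469, 23, 531]);


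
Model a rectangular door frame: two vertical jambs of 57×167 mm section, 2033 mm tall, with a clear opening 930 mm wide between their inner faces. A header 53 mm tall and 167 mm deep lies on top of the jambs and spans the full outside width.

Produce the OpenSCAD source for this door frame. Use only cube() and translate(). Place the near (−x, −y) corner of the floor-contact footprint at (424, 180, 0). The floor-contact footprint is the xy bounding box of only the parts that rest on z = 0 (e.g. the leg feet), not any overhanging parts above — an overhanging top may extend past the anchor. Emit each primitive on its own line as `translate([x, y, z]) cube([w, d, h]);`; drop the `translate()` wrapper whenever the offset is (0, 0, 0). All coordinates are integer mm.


translate([424, 180, 0]) cube([57, 167, 2033]);
translate([1411, 180, 0]) cube([57, 167, 2033]);
translate([424, 180, 2033]) cube([1044, 167, 53]);


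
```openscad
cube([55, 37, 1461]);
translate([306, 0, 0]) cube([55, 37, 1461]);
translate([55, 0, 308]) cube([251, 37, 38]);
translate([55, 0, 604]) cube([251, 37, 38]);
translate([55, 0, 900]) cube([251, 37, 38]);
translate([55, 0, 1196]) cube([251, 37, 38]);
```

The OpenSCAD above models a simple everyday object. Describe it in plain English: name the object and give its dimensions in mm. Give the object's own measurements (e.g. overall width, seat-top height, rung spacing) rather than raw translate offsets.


A straight ladder. Two 55×37 mm vertical rails, 1461 mm tall, stand 361 mm apart (outside-to-outside) with their front faces coplanar on the −y side. 4 rungs, each 37 mm deep and 38 mm tall, span between the inner faces of the rails, front faces flush with the rails. The lowest rung's underside is at z = 308 mm and rungs are spaced 296 mm apart (underside to underside).


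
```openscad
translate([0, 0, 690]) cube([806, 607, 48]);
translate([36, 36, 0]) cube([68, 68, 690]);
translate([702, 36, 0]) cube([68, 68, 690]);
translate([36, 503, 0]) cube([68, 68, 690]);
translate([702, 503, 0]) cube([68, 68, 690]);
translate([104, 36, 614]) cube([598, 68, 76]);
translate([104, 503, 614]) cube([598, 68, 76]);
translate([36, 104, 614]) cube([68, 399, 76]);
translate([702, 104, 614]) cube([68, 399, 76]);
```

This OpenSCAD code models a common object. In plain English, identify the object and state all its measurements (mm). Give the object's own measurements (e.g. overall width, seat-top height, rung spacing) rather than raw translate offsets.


A table: top 806 mm (x) × 607 mm (y), 48 mm thick, upper face at z = 738 mm, on four 68×68 mm square legs, each inset 36 mm from the nearest pair of top edges from z = 0 to the bottom of the top. Four apron rails, 68 mm thick and 76 mm tall, run between adjacent legs with their top edges flush with the underside of the top and their outer faces flush with the legs' outer faces.


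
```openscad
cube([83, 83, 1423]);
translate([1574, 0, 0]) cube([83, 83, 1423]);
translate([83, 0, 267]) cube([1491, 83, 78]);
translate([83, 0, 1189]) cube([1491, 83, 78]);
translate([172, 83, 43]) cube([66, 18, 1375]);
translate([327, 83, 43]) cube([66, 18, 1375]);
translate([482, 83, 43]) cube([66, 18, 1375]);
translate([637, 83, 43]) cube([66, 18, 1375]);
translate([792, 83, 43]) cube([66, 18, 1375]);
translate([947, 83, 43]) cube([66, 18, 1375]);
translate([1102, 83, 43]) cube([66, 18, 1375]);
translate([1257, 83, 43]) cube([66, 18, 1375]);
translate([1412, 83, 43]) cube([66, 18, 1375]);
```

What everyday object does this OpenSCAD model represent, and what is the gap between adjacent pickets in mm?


A fence section. The picket gap is 89 mm.

Two posts, two rails, 9 pickets — a fence section. Span 1491 mm holds 9 pickets of 66 mm with 10 equal gaps: ⌊(1491 − 9·66) / 10⌋ = 89 mm.


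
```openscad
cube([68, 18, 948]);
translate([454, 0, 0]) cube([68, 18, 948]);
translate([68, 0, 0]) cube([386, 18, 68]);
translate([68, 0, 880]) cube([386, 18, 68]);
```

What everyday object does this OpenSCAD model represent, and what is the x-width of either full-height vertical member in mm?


A picture frame. The border width is 68 mm.

Four thin pieces enclosing a rectangular opening — a picture frame. The two full-height stiles are 948 mm tall; the top rail sits at z = 880 and is 68 mm tall, so the border above the opening is 948 − 880 = 68 mm, matching the stile x-width.


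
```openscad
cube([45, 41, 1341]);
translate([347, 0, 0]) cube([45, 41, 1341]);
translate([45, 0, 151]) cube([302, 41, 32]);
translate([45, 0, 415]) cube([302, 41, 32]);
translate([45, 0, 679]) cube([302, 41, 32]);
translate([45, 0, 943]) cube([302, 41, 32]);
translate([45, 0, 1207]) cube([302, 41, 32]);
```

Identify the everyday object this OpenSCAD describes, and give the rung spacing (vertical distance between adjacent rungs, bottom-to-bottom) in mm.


A ladder. The rung spacing is 264 mm.

Two tall 45×41 posts with 5 short bars between them — a ladder. Adjacent rungs sit at z = 151 and z = 415, so the spacing is 415 − 151 = 264 mm.


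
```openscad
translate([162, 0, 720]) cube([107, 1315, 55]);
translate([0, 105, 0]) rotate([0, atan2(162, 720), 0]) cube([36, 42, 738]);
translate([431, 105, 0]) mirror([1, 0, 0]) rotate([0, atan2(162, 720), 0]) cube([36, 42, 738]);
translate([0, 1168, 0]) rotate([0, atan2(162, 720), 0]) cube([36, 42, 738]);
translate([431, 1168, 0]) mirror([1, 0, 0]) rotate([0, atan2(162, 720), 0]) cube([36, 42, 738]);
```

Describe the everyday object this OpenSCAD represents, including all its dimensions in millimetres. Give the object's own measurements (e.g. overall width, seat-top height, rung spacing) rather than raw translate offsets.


A sawhorse. A 107×1315×55 mm beam (x, y, z) sits on two A-frame leg pairs. Each pair is two raked legs of 36×42 mm section (42 mm along y) splaying symmetrically in x. Each leg rises 720 mm vertically over 162 mm of horizontal reach and is 738 mm long along its own axis. Every leg's outer bottom edge rests on the floor and its outer top edge meets a bottom edge of the beam — the left legs (tilting toward +x) meet the beam's −x bottom edge, the right legs (their mirror images, tilting toward −x) meet its +x bottom edge — so the leg tops tuck under the beam, the beam's underside is 720 mm above the floor, and the feet are 431 mm apart outside-to-outside with the beam centred between them. The two leg pairs are set in 105 mm from either end of the beam.


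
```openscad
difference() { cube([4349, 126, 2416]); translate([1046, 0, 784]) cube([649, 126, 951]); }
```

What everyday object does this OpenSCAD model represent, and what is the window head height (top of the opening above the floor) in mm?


A wall with a window opening. The window head height is 1735 mm.

A wall with a rectangular opening subtracted — a window. Sill at z = 784, opening 951 mm tall, so the head is at 784 + 951 = 1735 mm.


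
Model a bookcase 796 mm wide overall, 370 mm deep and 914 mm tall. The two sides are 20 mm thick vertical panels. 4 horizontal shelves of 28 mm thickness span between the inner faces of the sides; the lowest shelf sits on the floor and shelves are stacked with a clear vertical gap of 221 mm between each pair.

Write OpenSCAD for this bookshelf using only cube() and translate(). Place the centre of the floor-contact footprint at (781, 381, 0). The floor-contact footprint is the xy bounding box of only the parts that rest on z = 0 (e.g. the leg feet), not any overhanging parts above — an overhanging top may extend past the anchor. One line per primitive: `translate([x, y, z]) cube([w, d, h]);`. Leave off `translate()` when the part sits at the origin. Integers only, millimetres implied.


translate([383, 196, 0]) cube([20, 370, 914]);
translate([1159, 196, 0]) cube([20, 370, 914]);
translate([403, 196, 0]) cube([756, 370, 28]);
translate([403, 196, 249]) cube([756, 370, 28]);
translate([403, 196, 498]) cube([756, 370, 28]);
translate([403, 196, 747]) cube([756, 370, 28]);


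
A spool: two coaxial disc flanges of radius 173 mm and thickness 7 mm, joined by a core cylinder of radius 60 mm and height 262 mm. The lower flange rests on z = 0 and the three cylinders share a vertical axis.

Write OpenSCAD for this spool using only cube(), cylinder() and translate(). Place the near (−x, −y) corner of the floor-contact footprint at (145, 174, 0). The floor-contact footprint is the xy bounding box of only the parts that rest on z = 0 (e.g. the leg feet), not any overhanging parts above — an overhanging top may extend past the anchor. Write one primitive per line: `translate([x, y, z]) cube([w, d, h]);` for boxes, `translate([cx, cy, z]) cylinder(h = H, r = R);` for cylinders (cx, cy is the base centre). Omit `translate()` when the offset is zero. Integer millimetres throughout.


translate([318, 347, 0]) cylinder(h = 7, r = 173);
translate([318, 347, 7]) cylinder(h = 262, r = 60);
translate([318, 347, 269]) cylinder(h = 7, r = 173);


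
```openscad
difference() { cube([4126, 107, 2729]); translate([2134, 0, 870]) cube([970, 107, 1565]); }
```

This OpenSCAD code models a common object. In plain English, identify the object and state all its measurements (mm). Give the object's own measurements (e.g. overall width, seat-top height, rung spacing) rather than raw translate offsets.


A wall 4126 mm long (x), 107 mm thick (y), 2729 mm tall, with a rectangular window opening cut through it. The opening is 970 mm wide and 1565 mm tall; its sill is at z = 870 mm and its near (−x) edge is 2134 mm from the wall's −x end. The opening passes through the full wall thickness.


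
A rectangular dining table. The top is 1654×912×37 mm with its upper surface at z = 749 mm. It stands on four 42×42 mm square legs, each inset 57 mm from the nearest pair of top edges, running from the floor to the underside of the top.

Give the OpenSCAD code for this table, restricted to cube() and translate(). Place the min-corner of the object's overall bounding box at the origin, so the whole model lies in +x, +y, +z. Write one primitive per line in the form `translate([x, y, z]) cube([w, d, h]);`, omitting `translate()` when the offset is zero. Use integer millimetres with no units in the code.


translate([0, 0, 712]) cube([1654, 912, 37]);
translate([57, 57, 0]) cube([42, 42, 712]);
translate([1555, 57, 0]) cube([42, 42, 712]);
translate([57, 813, 0]) cube([42, 42, 712]);
translate([1555, 813, 0]) cube([42, 42, 712]);


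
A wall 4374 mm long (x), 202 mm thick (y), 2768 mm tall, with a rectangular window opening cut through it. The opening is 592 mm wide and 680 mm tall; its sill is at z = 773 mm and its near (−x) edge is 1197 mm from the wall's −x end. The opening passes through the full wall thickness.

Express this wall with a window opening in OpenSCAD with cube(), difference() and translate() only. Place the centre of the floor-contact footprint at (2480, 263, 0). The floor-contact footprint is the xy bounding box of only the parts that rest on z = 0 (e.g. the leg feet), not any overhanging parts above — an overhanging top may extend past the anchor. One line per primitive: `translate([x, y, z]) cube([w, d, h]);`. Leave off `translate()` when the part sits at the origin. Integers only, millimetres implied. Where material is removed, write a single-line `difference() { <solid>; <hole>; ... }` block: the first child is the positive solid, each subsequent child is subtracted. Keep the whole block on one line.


difference() { translate([293, 162, 0]) cube([4374, 202, 2768]); translate([1490, 162, 773]) cube([592, 202, 680]); }


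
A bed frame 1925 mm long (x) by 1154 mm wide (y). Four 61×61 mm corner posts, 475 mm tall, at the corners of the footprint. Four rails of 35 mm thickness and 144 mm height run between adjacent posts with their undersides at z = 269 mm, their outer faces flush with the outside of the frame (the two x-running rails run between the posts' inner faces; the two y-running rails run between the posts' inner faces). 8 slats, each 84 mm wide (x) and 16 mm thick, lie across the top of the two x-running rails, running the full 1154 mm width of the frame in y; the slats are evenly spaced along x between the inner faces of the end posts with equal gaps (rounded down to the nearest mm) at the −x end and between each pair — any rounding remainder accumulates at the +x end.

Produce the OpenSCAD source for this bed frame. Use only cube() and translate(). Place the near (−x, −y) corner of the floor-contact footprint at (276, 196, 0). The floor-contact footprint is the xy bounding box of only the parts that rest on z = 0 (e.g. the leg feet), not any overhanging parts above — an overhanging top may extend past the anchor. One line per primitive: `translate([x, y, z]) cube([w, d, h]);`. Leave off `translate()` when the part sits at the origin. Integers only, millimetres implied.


translate([276, 196, 0]) cube([61, 61, 475]);
translate([276, 1289, 0]) cube([61, 61, 475]);
translate([2140, 196, 0]) cube([61, 61, 475]);
translate([2140, 1289, 0]) cube([61, 61, 475]);
translate([337, 196, 269]) cube([1803, 35, 144]);
translate([337, 1315, 269]) cube([1803, 35, 144]);
translate([276, 257, 269]) cube([35, 1032, 144]);
translate([2166, 257, 269]) cube([35, 1032, 144]);
translate([462, 196, 413]) cube([84, 1154, 16]);
translate([671, 196, 413]) cube([84, 1154, 16]);
translate([880, 196, 413]) cube([84, 1154, 16]);
translate([1089, 196, 413]) cube([84, 1154, 16]);
translate([1298, 196, 413]) cube([84, 1154, 16]);
translate([1507, 196, 413]) cube([84, 1154, 16]);
translate([1716, 196, 413]) cube([84, 1154, 16]);
translate([1925, 196, 413]) cube([84, 1154, 16]);


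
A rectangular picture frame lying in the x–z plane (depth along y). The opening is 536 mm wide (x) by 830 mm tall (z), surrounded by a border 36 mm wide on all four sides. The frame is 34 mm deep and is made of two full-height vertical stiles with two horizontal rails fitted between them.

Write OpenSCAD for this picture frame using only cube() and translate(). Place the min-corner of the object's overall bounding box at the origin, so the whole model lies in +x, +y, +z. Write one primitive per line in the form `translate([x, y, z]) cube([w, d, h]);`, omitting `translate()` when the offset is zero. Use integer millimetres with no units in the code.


cube([36, 34, 902]);
translate([572, 0, 0]) cube([36, 34, 902]);
translate([36, 0, 0]) cube([536, 34, 36]);
translate([36, 0, 866]) cube([536, 34, 36]);


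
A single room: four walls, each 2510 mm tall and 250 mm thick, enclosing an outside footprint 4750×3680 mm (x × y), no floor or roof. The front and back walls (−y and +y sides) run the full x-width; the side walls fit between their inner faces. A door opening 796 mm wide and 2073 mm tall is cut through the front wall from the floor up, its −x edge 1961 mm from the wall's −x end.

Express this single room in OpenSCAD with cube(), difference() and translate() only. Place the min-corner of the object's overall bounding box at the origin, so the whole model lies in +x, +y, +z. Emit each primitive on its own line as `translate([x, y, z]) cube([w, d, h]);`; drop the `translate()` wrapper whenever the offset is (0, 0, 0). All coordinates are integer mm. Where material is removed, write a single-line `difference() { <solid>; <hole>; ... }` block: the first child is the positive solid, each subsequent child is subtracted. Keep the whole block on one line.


difference() { cube([4750, 250, 2510]); translate([1961, 0, 0]) cube([796, 250, 2073]); }
translate([0, 3430, 0]) cube([4750, 250, 2510]);
translate([0, 250, 0]) cube([250, 3180, 2510]);
translate([4500, 250, 0]) cube([250, 3180, 2510]);


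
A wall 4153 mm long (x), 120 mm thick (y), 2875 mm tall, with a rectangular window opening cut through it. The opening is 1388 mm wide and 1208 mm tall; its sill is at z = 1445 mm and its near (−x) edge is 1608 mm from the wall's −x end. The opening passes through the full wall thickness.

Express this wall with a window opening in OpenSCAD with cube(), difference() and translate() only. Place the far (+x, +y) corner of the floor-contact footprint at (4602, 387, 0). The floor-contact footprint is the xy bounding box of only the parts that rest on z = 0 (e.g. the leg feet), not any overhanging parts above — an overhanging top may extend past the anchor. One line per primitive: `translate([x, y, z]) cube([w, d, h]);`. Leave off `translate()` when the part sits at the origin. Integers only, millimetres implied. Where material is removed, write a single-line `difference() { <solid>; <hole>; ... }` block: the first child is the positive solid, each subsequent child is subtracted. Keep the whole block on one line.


difference() { translate([449, 267, 0]) cube([4153, 120, 2875]); translate([2057, 267, 1445]) cube([1388, 120, 1208]); }


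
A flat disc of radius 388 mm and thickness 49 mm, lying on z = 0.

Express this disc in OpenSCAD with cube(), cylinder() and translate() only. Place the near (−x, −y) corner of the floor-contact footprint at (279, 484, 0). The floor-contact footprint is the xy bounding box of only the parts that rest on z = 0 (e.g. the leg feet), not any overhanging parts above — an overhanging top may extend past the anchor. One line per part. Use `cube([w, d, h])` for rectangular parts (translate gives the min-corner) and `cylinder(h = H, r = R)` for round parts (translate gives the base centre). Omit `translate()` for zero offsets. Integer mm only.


translate([667, 872, 0]) cylinder(h = 49, r = 388);


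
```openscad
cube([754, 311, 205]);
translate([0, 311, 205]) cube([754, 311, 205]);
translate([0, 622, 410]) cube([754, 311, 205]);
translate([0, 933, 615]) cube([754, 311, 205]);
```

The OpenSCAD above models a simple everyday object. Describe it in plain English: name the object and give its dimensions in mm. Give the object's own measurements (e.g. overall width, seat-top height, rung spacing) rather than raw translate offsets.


A straight staircase of 4 solid steps. Each step is 754 mm wide (x), 311 mm deep (y, the going) and 205 mm tall (the rise). The first step rests on the floor; each subsequent step sits one going further in +y and one rise higher in +z, directly behind and above the previous step with no overlap.


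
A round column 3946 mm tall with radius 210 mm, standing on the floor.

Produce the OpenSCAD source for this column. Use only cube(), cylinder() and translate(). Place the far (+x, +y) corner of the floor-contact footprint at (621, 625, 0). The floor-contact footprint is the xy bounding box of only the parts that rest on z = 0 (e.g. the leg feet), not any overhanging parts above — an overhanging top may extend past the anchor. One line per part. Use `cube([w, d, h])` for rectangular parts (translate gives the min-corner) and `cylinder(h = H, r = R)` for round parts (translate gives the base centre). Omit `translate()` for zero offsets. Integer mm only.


translate([411, 415, 0]) cylinder(h = 3946, r = 210);


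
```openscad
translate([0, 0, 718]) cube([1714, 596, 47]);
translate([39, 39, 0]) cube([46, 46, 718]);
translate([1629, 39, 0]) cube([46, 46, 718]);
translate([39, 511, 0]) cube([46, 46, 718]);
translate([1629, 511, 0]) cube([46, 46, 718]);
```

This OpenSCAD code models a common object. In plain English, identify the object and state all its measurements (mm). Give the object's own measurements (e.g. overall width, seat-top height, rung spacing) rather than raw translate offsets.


A rectangular dining table. The top is 1714×596×47 mm with its upper surface at z = 765 mm. It stands on four 46×46 mm square legs, each inset 39 mm from the nearest pair of top edges, running from the floor to the underside of the top.


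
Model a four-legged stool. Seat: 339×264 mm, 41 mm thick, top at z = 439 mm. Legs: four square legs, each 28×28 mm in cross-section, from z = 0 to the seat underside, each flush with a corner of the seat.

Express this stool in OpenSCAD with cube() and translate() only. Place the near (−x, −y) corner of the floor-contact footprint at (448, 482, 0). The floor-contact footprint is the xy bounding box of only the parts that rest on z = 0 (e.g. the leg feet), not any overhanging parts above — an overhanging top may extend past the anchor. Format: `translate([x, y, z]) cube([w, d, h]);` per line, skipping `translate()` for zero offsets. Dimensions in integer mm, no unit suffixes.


// leg_h = 439 - 41 = 398
translate([448, 482, 398]) cube([339, 264, 41]);
translate([448, 482, 0]) cube([28, 28, 398]);
translate([759, 482, 0]) cube([28, 28, 398]);
translate([448, 718, 0]) cube([28, 28, 398]);
translate([759, 718, 0]) cube([28, 28, 398]);


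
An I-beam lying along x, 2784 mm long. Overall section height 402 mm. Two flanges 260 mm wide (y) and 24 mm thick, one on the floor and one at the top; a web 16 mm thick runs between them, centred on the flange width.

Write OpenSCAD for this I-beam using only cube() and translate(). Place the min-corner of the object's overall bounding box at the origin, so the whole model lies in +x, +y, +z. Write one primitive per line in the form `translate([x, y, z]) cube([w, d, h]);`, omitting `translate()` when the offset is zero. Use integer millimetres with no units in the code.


cube([2784, 260, 24]);
translate([0, 122, 24]) cube([2784, 16, 354]);
translate([0, 0, 378]) cube([2784, 260, 24]);


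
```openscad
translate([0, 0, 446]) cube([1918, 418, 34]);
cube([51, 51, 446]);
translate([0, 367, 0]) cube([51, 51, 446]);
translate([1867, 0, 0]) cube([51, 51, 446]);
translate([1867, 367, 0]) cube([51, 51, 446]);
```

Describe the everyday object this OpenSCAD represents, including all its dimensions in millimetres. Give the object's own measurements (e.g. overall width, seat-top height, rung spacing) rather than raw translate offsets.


A long wooden bench with a 1918 mm (x) × 418 mm (y) seat, 34 mm thick, its top surface 480 mm above the floor. Four 51 mm square legs at the seat corners, flush with the edges, run from z = 0 to the seat underside.


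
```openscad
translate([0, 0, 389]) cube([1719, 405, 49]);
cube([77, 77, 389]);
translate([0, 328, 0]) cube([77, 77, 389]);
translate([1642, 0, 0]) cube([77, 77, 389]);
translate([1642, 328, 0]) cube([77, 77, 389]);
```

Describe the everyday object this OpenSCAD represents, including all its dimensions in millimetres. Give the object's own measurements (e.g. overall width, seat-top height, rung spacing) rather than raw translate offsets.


A bench: a 1719×405 mm seat slab, 49 mm thick, top at z = 438 mm, on four 77×77 mm square legs flush with the seat corners and standing on z = 0.


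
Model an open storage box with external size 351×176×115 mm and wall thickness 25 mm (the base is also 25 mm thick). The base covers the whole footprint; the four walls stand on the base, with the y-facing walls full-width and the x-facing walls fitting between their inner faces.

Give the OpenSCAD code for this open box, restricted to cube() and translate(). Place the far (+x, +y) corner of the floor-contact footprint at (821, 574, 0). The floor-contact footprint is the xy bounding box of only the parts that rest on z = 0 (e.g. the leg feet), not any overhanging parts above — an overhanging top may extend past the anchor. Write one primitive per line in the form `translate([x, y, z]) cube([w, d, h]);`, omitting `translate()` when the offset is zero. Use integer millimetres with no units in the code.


translate([470, 398, 0]) cube([351, 176, 25]);
translate([470, 398, 25]) cube([351, 25, 90]);
translate([470, 549, 25]) cube([351, 25, 90]);
translate([470, 423, 25]) cube([25, 126, 90]);
translate([796, 423, 25]) cube([25, 126, 90]);


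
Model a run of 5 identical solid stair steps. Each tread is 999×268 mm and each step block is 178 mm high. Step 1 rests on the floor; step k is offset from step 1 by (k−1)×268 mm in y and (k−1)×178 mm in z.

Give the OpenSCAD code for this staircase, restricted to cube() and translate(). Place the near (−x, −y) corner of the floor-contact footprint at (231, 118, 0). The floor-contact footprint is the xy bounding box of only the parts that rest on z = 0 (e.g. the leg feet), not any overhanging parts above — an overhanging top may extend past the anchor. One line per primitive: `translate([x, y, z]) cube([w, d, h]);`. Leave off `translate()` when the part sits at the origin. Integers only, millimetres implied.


translate([231, 118, 0]) cube([999, 268, 178]);
translate([231, 386, 178]) cube([999, 268, 178]);
translate([231, 654, 356]) cube([999, 268, 178]);
translate([231, 922, 534]) cube([999, 268, 178]);
translate([231, 1190, 712]) cube([999, 268, 178]);


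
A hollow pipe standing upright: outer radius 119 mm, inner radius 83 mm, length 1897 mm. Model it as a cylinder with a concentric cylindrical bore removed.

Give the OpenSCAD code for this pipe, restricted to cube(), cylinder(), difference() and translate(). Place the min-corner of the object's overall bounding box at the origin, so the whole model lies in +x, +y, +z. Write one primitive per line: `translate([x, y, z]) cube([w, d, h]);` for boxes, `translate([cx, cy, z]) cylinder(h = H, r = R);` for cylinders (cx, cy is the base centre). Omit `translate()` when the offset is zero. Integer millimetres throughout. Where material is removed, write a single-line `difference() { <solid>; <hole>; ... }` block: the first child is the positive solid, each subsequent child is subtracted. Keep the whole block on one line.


difference() { translate([119, 119, 0]) cylinder(h = 1897, r = 119); translate([119, 119, 0]) cylinder(h = 1897, r = 83); }


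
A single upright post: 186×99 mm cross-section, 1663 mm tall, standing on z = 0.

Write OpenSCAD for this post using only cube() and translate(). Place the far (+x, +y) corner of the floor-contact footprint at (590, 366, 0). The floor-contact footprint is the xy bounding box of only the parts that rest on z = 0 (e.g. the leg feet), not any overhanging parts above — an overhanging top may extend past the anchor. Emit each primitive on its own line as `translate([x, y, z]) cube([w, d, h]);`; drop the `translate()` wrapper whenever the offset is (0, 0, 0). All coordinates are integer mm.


translate([404, 267, 0]) cube([186, 99, 1663]);


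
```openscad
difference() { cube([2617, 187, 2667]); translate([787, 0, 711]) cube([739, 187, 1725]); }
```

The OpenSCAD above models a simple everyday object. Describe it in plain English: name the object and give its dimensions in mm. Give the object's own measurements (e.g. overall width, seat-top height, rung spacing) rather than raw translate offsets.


A wall 2617 mm long (x), 187 mm thick (y), 2667 mm tall, with a rectangular window opening cut through it. The opening is 739 mm wide and 1725 mm tall; its sill is at z = 711 mm and its near (−x) edge is 787 mm from the wall's −x end. The opening passes through the full wall thickness.
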